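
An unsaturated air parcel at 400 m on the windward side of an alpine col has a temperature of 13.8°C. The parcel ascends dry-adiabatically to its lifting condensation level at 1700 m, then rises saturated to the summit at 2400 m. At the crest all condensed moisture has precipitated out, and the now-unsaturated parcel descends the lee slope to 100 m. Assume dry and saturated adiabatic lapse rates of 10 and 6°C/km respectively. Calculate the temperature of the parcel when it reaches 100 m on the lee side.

400–1700 m, dry: Δz = 1.3 km ⇒ ΔT = -13°C; T = 0.8°C
1700–2400 m, saturated: Δz = 0.7 km ⇒ ΔT = -4.2°C; T = -3.4°C
2400–100 m, dry descent: Δz = 2.3 km ⇒ ΔT = +23°C; T = 19.6°C

19.6°C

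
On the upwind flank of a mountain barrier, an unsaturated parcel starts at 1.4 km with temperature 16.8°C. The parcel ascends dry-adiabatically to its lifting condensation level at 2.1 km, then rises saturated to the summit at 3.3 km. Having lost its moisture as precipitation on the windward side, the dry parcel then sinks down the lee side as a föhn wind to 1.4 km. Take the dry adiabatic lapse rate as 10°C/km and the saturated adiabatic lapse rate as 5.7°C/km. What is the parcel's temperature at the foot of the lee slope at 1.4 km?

21.96°C

Dry to 2100 m: -10 × 0.7 km = -7°C, so T = 9.8°C.
Saturated to 3300 m: -5.7 × 1.2 km = -6.84°C, so T = 2.96°C.
Dry descent to 1400 m: +10 × 1.9 km = +19°C, so T = 21.96°C.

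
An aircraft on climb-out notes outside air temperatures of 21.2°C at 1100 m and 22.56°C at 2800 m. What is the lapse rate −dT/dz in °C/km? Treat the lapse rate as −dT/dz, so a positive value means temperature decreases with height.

-0.8°C/km

Γ = −ΔT/Δz = (21.2 − 22.56) / (2800 − 1100) m
  = -1.36°C / 1.7 km = -0.8°C/km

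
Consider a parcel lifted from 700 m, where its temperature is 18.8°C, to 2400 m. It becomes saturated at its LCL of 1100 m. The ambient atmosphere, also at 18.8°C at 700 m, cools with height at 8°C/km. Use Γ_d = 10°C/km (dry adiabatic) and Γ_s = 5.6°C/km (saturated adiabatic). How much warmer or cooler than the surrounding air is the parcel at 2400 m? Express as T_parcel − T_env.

Parcel:
  700–1100 m, dry: Δz = 0.4 km ⇒ ΔT = -4°C; T = 14.8°C
  1100–2400 m, saturated: Δz = 1.3 km ⇒ ΔT = -7.28°C; T = 7.52°C
Environment:
  700–2400 m, environment: Δz = 1.7 km ⇒ ΔT = -13.6°C; T = 5.2°C
T_parcel − T_env = 7.52 − 5.2 = +2.32°C

+2.32°C (parcel warmer than environment)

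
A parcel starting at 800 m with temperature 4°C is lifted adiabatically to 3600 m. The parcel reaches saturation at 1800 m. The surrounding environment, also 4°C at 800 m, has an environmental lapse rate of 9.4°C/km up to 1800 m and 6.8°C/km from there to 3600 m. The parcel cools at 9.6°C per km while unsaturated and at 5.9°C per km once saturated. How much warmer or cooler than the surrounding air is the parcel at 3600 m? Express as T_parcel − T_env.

Parcel:
  800–1800 m, dry: Δz = 1 km ⇒ ΔT = -9.6°C; T = -5.6°C
  1800–3600 m, saturated: Δz = 1.8 km ⇒ ΔT = -10.62°C; T = -16.22°C
Environment:
  800–1800 m, environment, lower layer: Δz = 1 km ⇒ ΔT = -9.4°C; T = -5.4°C
  1800–3600 m, environment, upper layer: Δz = 1.8 km ⇒ ΔT = -12.24°C; T = -17.64°C
T_parcel − T_env = -16.22 − (-17.64) = +1.42°C

+1.42°C (parcel warmer than environment)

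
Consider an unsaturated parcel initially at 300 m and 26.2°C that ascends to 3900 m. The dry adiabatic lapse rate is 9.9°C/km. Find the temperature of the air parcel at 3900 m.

Dry adiabatic to 3900 m: -9.9 × 3.6 km = -35.64°C, so T = -9.44°C.

-9.44°C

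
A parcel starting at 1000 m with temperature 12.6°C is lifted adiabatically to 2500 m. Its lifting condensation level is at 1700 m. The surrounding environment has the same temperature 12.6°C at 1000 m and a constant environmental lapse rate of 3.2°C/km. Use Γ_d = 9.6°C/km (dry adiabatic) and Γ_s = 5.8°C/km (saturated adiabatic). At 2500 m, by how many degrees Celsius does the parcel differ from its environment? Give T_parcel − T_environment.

-6.56°C (parcel cooler than environment)

Parcel:
  From 1000 m to 1700 m (dry): cools by 9.6 × 0.7 = 6.72°C, giving 5.88°C.
  From 1700 m to 2500 m (saturated): cools by 5.8 × 0.8 = 4.64°C, giving 1.24°C.
Environment:
  From 1000 m to 2500 m (environment): cools by 3.2 × 1.5 = 4.8°C, giving 7.8°C.
T_parcel − T_env = 1.24 − 7.8 = -6.56°C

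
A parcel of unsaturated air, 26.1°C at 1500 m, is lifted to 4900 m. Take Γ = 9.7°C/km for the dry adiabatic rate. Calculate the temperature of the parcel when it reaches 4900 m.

-6.88°C

From 1500 m to 4900 m (dry adiabatic): cools by 9.7 × 3.4 = 32.98°C, giving -6.88°C.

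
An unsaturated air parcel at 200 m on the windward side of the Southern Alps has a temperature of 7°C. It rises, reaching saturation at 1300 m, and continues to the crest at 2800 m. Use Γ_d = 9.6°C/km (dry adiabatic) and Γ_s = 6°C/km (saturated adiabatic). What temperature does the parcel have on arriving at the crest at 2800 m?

200 → 1300 m (dry, 9.6°C/km): ΔT = -9.6 × 1.1 = -10.56°C → T = -3.56°C
1300 → 2800 m (saturated, 6°C/km): ΔT = -6 × 1.5 = -9°C → T = -12.56°C

-12.56°C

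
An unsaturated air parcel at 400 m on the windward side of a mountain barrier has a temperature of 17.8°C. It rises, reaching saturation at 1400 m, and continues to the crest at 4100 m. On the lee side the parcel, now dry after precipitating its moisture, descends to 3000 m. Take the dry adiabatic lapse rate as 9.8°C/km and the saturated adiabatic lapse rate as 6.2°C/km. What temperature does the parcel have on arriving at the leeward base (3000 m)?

400 → 1400 m (dry, 9.8°C/km): ΔT = -9.8 × 1 = -9.8°C → T = 8°C
1400 → 4100 m (saturated, 6.2°C/km): ΔT = -6.2 × 2.7 = -16.74°C → T = -8.74°C
4100 → 3000 m (dry descent, 9.8°C/km): ΔT = +9.8 × 1.1 = +10.78°C → T = 2.04°C

2.04°C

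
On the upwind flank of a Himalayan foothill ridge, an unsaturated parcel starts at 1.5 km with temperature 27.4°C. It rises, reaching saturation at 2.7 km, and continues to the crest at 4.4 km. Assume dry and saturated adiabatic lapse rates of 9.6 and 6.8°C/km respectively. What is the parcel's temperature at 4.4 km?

4.32°C

Dry to 2700 m: -9.6 × 1.2 km = -11.52°C, so T = 15.88°C.
Saturated to 4400 m: -6.8 × 1.7 km = -11.56°C, so T = 4.32°C.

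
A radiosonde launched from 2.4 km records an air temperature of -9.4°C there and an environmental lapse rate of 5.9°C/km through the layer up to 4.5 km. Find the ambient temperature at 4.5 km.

2400–4500 m, environmental: Δz = 2.1 km ⇒ ΔT = -12.39°C; T = -21.79°C

-21.79°C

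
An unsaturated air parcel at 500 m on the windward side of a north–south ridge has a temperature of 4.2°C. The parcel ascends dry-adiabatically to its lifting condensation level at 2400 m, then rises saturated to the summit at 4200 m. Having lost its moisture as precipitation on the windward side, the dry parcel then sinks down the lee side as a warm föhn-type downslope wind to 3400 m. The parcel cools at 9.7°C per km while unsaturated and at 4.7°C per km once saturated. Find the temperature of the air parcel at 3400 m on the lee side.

500–2400 m, dry: Δz = 1.9 km ⇒ ΔT = -18.43°C; T = -14.23°C
2400–4200 m, saturated: Δz = 1.8 km ⇒ ΔT = -8.46°C; T = -22.69°C
4200–3400 m, dry descent: Δz = 0.8 km ⇒ ΔT = +7.76°C; T = -14.93°C

-14.93°C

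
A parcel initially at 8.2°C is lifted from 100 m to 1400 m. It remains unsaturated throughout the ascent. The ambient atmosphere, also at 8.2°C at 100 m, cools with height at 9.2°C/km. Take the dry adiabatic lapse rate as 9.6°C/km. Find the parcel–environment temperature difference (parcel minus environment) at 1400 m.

Parcel:
  100–1400 m, dry: Δz = 1.3 km ⇒ ΔT = -12.48°C; T = -4.28°C
Environment:
  100–1400 m, environment: Δz = 1.3 km ⇒ ΔT = -11.96°C; T = -3.76°C
T_parcel − T_env = -4.28 − (-3.76) = -0.52°C

-0.52°C (parcel cooler than environment)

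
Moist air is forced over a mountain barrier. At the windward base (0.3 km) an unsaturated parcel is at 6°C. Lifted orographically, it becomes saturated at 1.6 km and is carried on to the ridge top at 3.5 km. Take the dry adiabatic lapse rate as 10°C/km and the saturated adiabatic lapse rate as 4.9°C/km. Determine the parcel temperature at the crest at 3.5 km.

-16.31°C

Dry to 1600 m: -10 × 1.3 km = -13°C, so T = -7°C.
Saturated to 3500 m: -4.9 × 1.9 km = -9.31°C, so T = -16.31°C.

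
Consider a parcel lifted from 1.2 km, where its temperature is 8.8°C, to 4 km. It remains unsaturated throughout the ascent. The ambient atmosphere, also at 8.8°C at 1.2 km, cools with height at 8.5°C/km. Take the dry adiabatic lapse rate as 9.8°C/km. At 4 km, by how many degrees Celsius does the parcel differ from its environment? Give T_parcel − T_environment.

-3.64°C (parcel cooler than environment)

Parcel:
  1200 → 4000 m (dry, 9.8°C/km): ΔT = -9.8 × 2.8 = -27.44°C → T = -18.64°C
Environment:
  1200 → 4000 m (environment, 8.5°C/km): ΔT = -8.5 × 2.8 = -23.8°C → T = -15°C
T_parcel − T_env = -18.64 − (-15) = -3.64°C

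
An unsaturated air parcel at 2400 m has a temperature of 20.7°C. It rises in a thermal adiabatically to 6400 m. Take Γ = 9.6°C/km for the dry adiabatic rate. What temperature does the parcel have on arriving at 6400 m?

2400–6400 m, dry adiabatic: Δz = 4 km ⇒ ΔT = -38.4°C; T = -17.7°C

-17.7°C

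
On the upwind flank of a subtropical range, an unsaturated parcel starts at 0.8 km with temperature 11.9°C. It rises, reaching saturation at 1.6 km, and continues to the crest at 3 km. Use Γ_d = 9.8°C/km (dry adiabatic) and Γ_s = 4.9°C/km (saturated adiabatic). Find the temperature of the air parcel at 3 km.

-2.8°C

Dry to 1600 m: -9.8 × 0.8 km = -7.84°C, so T = 4.06°C.
Saturated to 3000 m: -4.9 × 1.4 km = -6.86°C, so T = -2.8°C.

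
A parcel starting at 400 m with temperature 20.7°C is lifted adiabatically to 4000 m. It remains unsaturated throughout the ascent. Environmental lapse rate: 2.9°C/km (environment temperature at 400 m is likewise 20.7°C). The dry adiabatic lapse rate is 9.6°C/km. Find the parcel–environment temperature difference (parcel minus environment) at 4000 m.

-24.12°C (parcel cooler than environment)

Parcel:
  400–4000 m, dry: Δz = 3.6 km ⇒ ΔT = -34.56°C; T = -13.86°C
Environment:
  400–4000 m, environment: Δz = 3.6 km ⇒ ΔT = -10.44°C; T = 10.26°C
T_parcel − T_env = -13.86 − 10.26 = -24.12°C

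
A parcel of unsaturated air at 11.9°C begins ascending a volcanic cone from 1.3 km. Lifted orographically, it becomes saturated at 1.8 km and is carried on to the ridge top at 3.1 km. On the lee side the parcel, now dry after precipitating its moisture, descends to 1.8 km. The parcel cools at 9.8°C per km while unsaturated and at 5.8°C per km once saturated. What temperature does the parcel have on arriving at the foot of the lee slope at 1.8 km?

12.2°C

1300 → 1800 m (dry, 9.8°C/km): ΔT = -9.8 × 0.5 = -4.9°C → T = 7°C
1800 → 3100 m (saturated, 5.8°C/km): ΔT = -5.8 × 1.3 = -7.54°C → T = -0.54°C
3100 → 1800 m (dry descent, 9.8°C/km): ΔT = +9.8 × 1.3 = +12.74°C → T = 12.2°C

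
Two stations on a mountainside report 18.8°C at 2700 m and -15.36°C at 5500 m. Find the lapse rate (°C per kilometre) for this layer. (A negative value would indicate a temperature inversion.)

12.2°C/km

Γ = −ΔT/Δz = (18.8 − (-15.36)) / (5500 − 2700) m
  = 34.16°C / 2.8 km = 12.2°C/km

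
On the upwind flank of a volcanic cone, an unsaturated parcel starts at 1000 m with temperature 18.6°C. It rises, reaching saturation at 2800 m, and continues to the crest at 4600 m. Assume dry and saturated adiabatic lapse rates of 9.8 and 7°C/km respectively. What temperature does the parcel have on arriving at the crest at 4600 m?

1000 → 2800 m (dry, 9.8°C/km): ΔT = -9.8 × 1.8 = -17.64°C → T = 0.96°C
2800 → 4600 m (saturated, 7°C/km): ΔT = -7 × 1.8 = -12.6°C → T = -11.64°C

-11.64°C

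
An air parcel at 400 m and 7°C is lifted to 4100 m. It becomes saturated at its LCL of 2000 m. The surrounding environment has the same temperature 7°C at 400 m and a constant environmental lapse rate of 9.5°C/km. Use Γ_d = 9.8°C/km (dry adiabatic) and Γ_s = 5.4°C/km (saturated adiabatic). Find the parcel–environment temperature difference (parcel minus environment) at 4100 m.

+8.13°C (parcel warmer than environment)

Parcel:
  400–2000 m, dry: Δz = 1.6 km ⇒ ΔT = -15.68°C; T = -8.68°C
  2000–4100 m, saturated: Δz = 2.1 km ⇒ ΔT = -11.34°C; T = -20.02°C
Environment:
  400–4100 m, environment: Δz = 3.7 km ⇒ ΔT = -35.15°C; T = -28.15°C
T_parcel − T_env = -20.02 − (-28.15) = +8.13°C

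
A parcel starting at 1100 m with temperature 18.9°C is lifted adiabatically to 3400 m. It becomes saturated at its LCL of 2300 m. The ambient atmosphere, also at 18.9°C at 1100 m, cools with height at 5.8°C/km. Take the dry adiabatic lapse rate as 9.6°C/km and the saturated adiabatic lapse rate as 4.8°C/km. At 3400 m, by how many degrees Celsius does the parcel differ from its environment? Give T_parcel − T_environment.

Parcel:
  1100–2300 m, dry: Δz = 1.2 km ⇒ ΔT = -11.52°C; T = 7.38°C
  2300–3400 m, saturated: Δz = 1.1 km ⇒ ΔT = -5.28°C; T = 2.1°C
Environment:
  1100–3400 m, environment: Δz = 2.3 km ⇒ ΔT = -13.34°C; T = 5.56°C
T_parcel − T_env = 2.1 − 5.56 = -3.46°C

-3.46°C (parcel cooler than environment)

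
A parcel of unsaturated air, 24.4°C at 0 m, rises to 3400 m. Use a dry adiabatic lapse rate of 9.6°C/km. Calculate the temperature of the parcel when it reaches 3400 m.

-8.24°C

Dry adiabatic to 3400 m: -9.6 × 3.4 km = -32.64°C, so T = -8.24°C.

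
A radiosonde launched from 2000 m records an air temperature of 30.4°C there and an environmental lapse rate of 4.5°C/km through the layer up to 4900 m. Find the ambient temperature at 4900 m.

17.35°C

2000–4900 m, environmental: Δz = 2.9 km ⇒ ΔT = -13.05°C; T = 17.35°C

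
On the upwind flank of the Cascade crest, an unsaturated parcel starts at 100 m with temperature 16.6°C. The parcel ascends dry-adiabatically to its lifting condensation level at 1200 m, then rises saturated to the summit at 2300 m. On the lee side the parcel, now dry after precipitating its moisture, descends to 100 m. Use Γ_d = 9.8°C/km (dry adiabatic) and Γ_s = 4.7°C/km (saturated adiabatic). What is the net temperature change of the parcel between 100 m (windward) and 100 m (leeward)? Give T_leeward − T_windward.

+5.61°C

Dry to 1200 m: -9.8 × 1.1 km = -10.78°C, so T = 5.82°C.
Saturated to 2300 m: -4.7 × 1.1 km = -5.17°C, so T = 0.65°C.
Dry descent to 100 m: +9.8 × 2.2 km = +21.56°C, so T = 22.21°C.
Net change vs windward start: 22.21 − 16.6 = +5.61°C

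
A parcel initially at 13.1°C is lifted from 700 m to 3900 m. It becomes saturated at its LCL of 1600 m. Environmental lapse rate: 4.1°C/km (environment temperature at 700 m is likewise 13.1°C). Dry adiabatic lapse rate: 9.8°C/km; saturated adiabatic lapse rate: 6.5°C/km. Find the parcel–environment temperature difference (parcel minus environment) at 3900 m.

-10.65°C (parcel cooler than environment)

Parcel:
  700–1600 m, dry: Δz = 0.9 km ⇒ ΔT = -8.82°C; T = 4.28°C
  1600–3900 m, saturated: Δz = 2.3 km ⇒ ΔT = -14.95°C; T = -10.67°C
Environment:
  700–3900 m, environment: Δz = 3.2 km ⇒ ΔT = -13.12°C; T = -0.02°C
T_parcel − T_env = -10.67 − (-0.02) = -10.65°C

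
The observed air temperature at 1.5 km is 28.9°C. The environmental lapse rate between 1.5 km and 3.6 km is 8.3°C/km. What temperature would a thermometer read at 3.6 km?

11.47°C

1500 → 3600 m (environmental, 8.3°C/km): ΔT = -8.3 × 2.1 = -17.43°C → T = 11.47°C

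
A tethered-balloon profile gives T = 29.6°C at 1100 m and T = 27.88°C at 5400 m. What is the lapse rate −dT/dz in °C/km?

Γ = −ΔT/Δz = (29.6 − 27.88) / (5400 − 1100) m
  = 1.72°C / 4.3 km = 0.4°C/km

0.4°C/km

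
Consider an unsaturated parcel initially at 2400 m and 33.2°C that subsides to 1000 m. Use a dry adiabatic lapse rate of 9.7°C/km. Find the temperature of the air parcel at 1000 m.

46.78°C

2400 → 1000 m (dry adiabatic, 9.7°C/km): ΔT = +9.7 × 1.4 = +13.58°C → T = 46.78°C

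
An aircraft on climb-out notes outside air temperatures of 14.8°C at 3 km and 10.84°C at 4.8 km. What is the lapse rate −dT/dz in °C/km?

2.2°C/km

Γ = −ΔT/Δz = (14.8 − 10.84) / (4800 − 3000) m
  = 3.96°C / 1.8 km = 2.2°C/km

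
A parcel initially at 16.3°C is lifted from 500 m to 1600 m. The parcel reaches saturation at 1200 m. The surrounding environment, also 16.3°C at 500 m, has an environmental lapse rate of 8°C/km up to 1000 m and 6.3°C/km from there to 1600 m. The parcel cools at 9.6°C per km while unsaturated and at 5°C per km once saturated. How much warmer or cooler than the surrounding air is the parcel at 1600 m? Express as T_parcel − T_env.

-0.94°C (parcel cooler than environment)

Parcel:
  From 500 m to 1200 m (dry): cools by 9.6 × 0.7 = 6.72°C, giving 9.58°C.
  From 1200 m to 1600 m (saturated): cools by 5 × 0.4 = 2°C, giving 7.58°C.
Environment:
  From 500 m to 1000 m (environment, lower layer): cools by 8 × 0.5 = 4°C, giving 12.3°C.
  From 1000 m to 1600 m (environment, upper layer): cools by 6.3 × 0.6 = 3.78°C, giving 8.52°C.
T_parcel − T_env = 7.58 − 8.52 = -0.94°C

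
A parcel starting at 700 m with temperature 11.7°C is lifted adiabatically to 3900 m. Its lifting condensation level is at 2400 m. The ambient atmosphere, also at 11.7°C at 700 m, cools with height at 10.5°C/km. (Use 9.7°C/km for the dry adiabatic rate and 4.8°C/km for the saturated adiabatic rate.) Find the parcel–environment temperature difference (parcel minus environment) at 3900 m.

+9.91°C (parcel warmer than environment)

Parcel:
  700 → 2400 m (dry, 9.7°C/km): ΔT = -9.7 × 1.7 = -16.49°C → T = -4.79°C
  2400 → 3900 m (saturated, 4.8°C/km): ΔT = -4.8 × 1.5 = -7.2°C → T = -11.99°C
Environment:
  700 → 3900 m (environment, 10.5°C/km): ΔT = -10.5 × 3.2 = -33.6°C → T = -21.9°C
T_parcel − T_env = -11.99 − (-21.9) = +9.91°C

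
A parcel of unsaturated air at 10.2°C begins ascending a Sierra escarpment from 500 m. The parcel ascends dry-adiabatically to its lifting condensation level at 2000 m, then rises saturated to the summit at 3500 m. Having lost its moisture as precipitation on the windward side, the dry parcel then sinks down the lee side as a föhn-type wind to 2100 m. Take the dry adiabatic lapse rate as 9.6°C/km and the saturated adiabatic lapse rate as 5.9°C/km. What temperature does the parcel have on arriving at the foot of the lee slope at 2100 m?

0.39°C

From 500 m to 2000 m (dry): cools by 9.6 × 1.5 = 14.4°C, giving -4.2°C.
From 2000 m to 3500 m (saturated): cools by 5.9 × 1.5 = 8.85°C, giving -13.05°C.
From 3500 m to 2100 m (dry descent): warms by 9.6 × 1.4 = 13.44°C, giving 0.39°C.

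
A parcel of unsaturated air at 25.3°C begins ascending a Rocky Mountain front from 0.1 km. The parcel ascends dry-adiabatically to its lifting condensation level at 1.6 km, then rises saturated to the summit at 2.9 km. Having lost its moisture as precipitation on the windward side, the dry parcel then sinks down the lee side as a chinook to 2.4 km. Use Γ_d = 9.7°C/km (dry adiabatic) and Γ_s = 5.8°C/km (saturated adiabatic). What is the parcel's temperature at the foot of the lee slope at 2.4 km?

8.06°C

100–1600 m, dry: Δz = 1.5 km ⇒ ΔT = -14.55°C; T = 10.75°C
1600–2900 m, saturated: Δz = 1.3 km ⇒ ΔT = -7.54°C; T = 3.21°C
2900–2400 m, dry descent: Δz = 0.5 km ⇒ ΔT = +4.85°C; T = 8.06°C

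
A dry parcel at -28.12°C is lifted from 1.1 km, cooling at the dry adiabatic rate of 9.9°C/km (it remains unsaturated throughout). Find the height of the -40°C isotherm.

2.3 km

Height above start = (-28.12 − (-40)) / 9.9 = 1.2 km
Altitude = 1100 m + 1200 m = 2300 m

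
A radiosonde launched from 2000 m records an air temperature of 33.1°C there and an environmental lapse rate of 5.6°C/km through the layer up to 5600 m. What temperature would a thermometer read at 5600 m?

2000 → 5600 m (environmental, 5.6°C/km): ΔT = -5.6 × 3.6 = -20.16°C → T = 12.94°C

12.94°C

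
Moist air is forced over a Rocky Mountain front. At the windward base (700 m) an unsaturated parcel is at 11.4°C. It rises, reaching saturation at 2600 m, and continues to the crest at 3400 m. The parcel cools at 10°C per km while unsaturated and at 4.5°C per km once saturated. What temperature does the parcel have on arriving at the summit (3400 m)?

-11.2°C

700 → 2600 m (dry, 10°C/km): ΔT = -10 × 1.9 = -19°C → T = -7.6°C
2600 → 3400 m (saturated, 4.5°C/km): ΔT = -4.5 × 0.8 = -3.6°C → T = -11.2°C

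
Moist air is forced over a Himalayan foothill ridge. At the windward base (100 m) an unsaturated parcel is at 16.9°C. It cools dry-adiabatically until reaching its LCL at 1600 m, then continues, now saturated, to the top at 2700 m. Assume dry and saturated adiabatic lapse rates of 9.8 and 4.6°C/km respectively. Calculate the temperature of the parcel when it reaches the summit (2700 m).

-2.86°C

Dry to 1600 m: -9.8 × 1.5 km = -14.7°C, so T = 2.2°C.
Saturated to 2700 m: -4.6 × 1.1 km = -5.06°C, so T = -2.86°C.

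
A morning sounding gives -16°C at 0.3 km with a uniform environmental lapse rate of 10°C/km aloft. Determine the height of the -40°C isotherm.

2.7 km

Height above start = (-16 − (-40)) / 10 = 2.4 km
Altitude = 300 m + 2400 m = 2700 m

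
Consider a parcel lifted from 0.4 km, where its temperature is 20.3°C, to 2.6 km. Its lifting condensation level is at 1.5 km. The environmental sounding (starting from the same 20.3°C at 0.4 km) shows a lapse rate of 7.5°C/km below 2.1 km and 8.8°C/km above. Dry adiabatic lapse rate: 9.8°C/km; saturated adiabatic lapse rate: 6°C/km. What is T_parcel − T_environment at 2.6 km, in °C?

Parcel:
  Dry to 1500 m: -9.8 × 1.1 km = -10.78°C, so T = 9.52°C.
  Saturated to 2600 m: -6 × 1.1 km = -6.6°C, so T = 2.92°C.
Environment:
  Environment, lower layer to 2100 m: -7.5 × 1.7 km = -12.75°C, so T = 7.55°C.
  Environment, upper layer to 2600 m: -8.8 × 0.5 km = -4.4°C, so T = 3.15°C.
T_parcel − T_env = 2.92 − 3.15 = -0.23°C

-0.23°C (parcel cooler than environment)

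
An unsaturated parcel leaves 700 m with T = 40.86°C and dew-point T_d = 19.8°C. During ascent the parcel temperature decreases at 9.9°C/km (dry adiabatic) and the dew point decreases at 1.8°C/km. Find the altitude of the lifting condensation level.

3300 m

T and T_d converge at 9.9 − 1.8 = 8.1°C per km
Height above start = (40.86 − 19.8) / 8.1 = 2.6 km
LCL altitude = 700 m + 2600 m = 3300 m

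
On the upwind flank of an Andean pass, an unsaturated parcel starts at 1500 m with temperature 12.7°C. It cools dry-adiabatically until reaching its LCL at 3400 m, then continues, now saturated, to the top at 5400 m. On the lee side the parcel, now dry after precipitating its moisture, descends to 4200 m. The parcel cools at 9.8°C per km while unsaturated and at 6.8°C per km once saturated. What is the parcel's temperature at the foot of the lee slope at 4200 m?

From 1500 m to 3400 m (dry): cools by 9.8 × 1.9 = 18.62°C, giving -5.92°C.
From 3400 m to 5400 m (saturated): cools by 6.8 × 2 = 13.6°C, giving -19.52°C.
From 5400 m to 4200 m (dry descent): warms by 9.8 × 1.2 = 11.76°C, giving -7.76°C.

-7.76°C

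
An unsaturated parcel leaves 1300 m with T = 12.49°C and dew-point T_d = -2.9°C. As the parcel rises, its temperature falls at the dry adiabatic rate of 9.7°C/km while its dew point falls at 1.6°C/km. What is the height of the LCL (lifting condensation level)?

3200 m

T and T_d converge at 9.7 − 1.6 = 8.1°C per km
Height above start = (12.49 − (-2.9)) / 8.1 = 1.9 km
LCL altitude = 1300 m + 1900 m = 3200 m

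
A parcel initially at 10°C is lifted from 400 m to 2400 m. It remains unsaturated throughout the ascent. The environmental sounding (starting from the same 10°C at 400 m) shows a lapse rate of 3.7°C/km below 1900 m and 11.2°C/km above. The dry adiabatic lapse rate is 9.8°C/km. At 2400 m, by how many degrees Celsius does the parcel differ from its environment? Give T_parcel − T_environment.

Parcel:
  400–2400 m, dry: Δz = 2 km ⇒ ΔT = -19.6°C; T = -9.6°C
Environment:
  400–1900 m, environment, lower layer: Δz = 1.5 km ⇒ ΔT = -5.55°C; T = 4.45°C
  1900–2400 m, environment, upper layer: Δz = 0.5 km ⇒ ΔT = -5.6°C; T = -1.15°C
T_parcel − T_env = -9.6 − (-1.15) = -8.45°C

-8.45°C (parcel cooler than environment)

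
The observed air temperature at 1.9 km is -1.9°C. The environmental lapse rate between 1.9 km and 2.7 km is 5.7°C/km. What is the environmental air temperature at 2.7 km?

From 1900 m to 2700 m (environmental): cools by 5.7 × 0.8 = 4.56°C, giving -6.46°C.

-6.46°C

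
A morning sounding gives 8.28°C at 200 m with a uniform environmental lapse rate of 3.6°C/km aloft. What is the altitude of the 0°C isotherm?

2500 m

Height above start = (8.28 − 0) / 3.6 = 2.3 km
Altitude = 200 m + 2300 m = 2500 m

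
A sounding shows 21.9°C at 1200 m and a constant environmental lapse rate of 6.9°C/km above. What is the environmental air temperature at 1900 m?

Environmental to 1900 m: -6.9 × 0.7 km = -4.83°C, so T = 17.07°C.

17.07°C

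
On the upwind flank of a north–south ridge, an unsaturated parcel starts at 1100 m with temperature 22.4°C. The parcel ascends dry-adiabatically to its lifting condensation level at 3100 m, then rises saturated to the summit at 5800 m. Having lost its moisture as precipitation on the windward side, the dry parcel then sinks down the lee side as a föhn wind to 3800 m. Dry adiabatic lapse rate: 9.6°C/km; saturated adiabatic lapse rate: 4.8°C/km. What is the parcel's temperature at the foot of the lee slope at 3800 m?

Dry to 3100 m: -9.6 × 2 km = -19.2°C, so T = 3.2°C.
Saturated to 5800 m: -4.8 × 2.7 km = -12.96°C, so T = -9.76°C.
Dry descent to 3800 m: +9.6 × 2 km = +19.2°C, so T = 9.44°C.

9.44°C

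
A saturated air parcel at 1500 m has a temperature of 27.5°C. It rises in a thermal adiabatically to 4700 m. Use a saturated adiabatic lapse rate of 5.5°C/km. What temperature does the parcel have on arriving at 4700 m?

Saturated adiabatic to 4700 m: -5.5 × 3.2 km = -17.6°C, so T = 9.9°C.

9.9°C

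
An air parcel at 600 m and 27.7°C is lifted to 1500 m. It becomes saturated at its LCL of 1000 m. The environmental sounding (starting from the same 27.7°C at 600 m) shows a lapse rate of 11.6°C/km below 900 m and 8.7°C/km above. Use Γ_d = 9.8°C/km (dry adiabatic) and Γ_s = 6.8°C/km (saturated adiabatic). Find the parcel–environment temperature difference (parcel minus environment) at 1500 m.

Parcel:
  600–1000 m, dry: Δz = 0.4 km ⇒ ΔT = -3.92°C; T = 23.78°C
  1000–1500 m, saturated: Δz = 0.5 km ⇒ ΔT = -3.4°C; T = 20.38°C
Environment:
  600–900 m, environment, lower layer: Δz = 0.3 km ⇒ ΔT = -3.48°C; T = 24.22°C
  900–1500 m, environment, upper layer: Δz = 0.6 km ⇒ ΔT = -5.22°C; T = 19°C
T_parcel − T_env = 20.38 − 19 = +1.38°C

+1.38°C (parcel warmer than environment)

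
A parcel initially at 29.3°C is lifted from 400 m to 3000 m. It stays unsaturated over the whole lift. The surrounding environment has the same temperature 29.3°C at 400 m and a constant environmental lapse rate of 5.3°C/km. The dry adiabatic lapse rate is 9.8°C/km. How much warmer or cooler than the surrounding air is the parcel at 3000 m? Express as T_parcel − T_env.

-11.7°C (parcel cooler than environment)

Parcel:
  400 → 3000 m (dry, 9.8°C/km): ΔT = -9.8 × 2.6 = -25.48°C → T = 3.82°C
Environment:
  400 → 3000 m (environment, 5.3°C/km): ΔT = -5.3 × 2.6 = -13.78°C → T = 15.52°C
T_parcel − T_env = 3.82 − 15.52 = -11.7°C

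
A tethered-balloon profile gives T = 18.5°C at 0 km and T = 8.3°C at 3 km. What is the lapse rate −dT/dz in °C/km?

Γ = −ΔT/Δz = (18.5 − 8.3) / (3000 − 0) m
  = 10.2°C / 3 km = 3.4°C/km

3.4°C/km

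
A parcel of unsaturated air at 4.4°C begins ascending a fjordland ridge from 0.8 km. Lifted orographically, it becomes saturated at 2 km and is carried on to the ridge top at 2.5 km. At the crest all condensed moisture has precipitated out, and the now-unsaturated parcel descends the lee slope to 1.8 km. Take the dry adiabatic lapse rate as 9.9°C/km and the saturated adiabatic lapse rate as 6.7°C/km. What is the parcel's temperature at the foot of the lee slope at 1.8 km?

800–2000 m, dry: Δz = 1.2 km ⇒ ΔT = -11.88°C; T = -7.48°C
2000–2500 m, saturated: Δz = 0.5 km ⇒ ΔT = -3.35°C; T = -10.83°C
2500–1800 m, dry descent: Δz = 0.7 km ⇒ ΔT = +6.93°C; T = -3.9°C

-3.9°C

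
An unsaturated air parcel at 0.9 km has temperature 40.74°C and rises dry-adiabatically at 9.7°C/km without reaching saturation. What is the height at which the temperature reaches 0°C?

Height above start = (40.74 − 0) / 9.7 = 4.2 km
Altitude = 900 m + 4200 m = 5100 m

5.1 km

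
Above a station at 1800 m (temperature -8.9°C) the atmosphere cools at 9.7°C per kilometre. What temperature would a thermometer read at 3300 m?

-23.45°C

1800 → 3300 m (environmental, 9.7°C/km): ΔT = -9.7 × 1.5 = -14.55°C → T = -23.45°C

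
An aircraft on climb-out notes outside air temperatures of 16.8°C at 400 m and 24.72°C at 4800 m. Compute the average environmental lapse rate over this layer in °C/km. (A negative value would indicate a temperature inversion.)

-1.8°C/km

Γ = −ΔT/Δz = (16.8 − 24.72) / (4800 − 400) m
  = -7.92°C / 4.4 km = -1.8°C/km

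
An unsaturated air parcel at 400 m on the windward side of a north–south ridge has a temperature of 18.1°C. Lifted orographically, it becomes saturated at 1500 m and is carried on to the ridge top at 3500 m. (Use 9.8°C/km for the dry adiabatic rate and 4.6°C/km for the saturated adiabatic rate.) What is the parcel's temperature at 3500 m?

-1.88°C

400 → 1500 m (dry, 9.8°C/km): ΔT = -9.8 × 1.1 = -10.78°C → T = 7.32°C
1500 → 3500 m (saturated, 4.6°C/km): ΔT = -4.6 × 2 = -9.2°C → T = -1.88°C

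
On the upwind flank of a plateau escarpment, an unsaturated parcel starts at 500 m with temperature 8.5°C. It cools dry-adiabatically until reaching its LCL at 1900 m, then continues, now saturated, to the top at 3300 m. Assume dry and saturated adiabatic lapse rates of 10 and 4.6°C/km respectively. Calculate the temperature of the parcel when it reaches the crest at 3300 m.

-11.94°C

500 → 1900 m (dry, 10°C/km): ΔT = -10 × 1.4 = -14°C → T = -5.5°C
1900 → 3300 m (saturated, 4.6°C/km): ΔT = -4.6 × 1.4 = -6.44°C → T = -11.94°C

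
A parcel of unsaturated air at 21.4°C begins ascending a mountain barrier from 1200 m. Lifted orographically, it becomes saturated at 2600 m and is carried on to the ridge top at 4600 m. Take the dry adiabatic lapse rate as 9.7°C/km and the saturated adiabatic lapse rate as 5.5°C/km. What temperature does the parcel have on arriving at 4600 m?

-3.18°C

1200 → 2600 m (dry, 9.7°C/km): ΔT = -9.7 × 1.4 = -13.58°C → T = 7.82°C
2600 → 4600 m (saturated, 5.5°C/km): ΔT = -5.5 × 2 = -11°C → T = -3.18°C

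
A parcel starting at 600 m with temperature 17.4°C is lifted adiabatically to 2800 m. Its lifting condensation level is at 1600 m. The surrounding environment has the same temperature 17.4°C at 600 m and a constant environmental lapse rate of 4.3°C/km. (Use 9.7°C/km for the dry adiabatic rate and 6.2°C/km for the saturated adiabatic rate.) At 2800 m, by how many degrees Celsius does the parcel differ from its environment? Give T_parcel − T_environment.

Parcel:
  From 600 m to 1600 m (dry): cools by 9.7 × 1 = 9.7°C, giving 7.7°C.
  From 1600 m to 2800 m (saturated): cools by 6.2 × 1.2 = 7.44°C, giving 0.26°C.
Environment:
  From 600 m to 2800 m (environment): cools by 4.3 × 2.2 = 9.46°C, giving 7.94°C.
T_parcel − T_env = 0.26 − 7.94 = -7.68°C

-7.68°C (parcel cooler than environment)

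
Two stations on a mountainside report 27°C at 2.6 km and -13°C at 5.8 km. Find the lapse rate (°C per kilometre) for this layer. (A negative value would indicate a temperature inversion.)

12.5°C/km

Γ = −ΔT/Δz = (27 − (-13)) / (5800 − 2600) m
  = 40°C / 3.2 km = 12.5°C/km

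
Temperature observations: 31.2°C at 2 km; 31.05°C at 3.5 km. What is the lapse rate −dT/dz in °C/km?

0.1°C/km

Γ = −ΔT/Δz = (31.2 − 31.05) / (3500 − 2000) m
  = 0.15°C / 1.5 km = 0.1°C/km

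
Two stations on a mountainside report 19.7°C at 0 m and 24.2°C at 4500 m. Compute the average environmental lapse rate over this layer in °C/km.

Γ = −ΔT/Δz = (19.7 − 24.2) / (4500 − 0) m
  = -4.5°C / 4.5 km = -1°C/km

-1°C/km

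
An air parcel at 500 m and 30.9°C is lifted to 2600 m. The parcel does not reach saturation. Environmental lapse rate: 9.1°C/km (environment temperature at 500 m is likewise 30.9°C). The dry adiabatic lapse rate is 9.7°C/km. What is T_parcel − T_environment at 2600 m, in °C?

Parcel:
  500 → 2600 m (dry, 9.7°C/km): ΔT = -9.7 × 2.1 = -20.37°C → T = 10.53°C
Environment:
  500 → 2600 m (environment, 9.1°C/km): ΔT = -9.1 × 2.1 = -19.11°C → T = 11.79°C
T_parcel − T_env = 10.53 − 11.79 = -1.26°C

-1.26°C (parcel cooler than environment)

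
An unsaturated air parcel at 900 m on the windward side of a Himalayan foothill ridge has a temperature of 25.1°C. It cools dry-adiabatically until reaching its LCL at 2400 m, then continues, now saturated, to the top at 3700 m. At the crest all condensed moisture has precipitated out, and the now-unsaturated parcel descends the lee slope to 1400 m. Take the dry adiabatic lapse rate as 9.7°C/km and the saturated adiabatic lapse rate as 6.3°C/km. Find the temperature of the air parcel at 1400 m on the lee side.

24.67°C

Dry to 2400 m: -9.7 × 1.5 km = -14.55°C, so T = 10.55°C.
Saturated to 3700 m: -6.3 × 1.3 km = -8.19°C, so T = 2.36°C.
Dry descent to 1400 m: +9.7 × 2.3 km = +22.31°C, so T = 24.67°C.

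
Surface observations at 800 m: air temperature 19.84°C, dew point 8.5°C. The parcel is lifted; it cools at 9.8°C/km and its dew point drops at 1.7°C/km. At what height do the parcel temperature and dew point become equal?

2200 m

T and T_d converge at 9.8 − 1.7 = 8.1°C per km
Height above start = (19.84 − 8.5) / 8.1 = 1.4 km
LCL altitude = 800 m + 1400 m = 2200 m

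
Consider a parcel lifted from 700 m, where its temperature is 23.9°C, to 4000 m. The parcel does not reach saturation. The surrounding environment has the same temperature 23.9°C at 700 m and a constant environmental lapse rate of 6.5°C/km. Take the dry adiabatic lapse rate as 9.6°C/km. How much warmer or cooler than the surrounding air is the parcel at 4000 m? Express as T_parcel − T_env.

-10.23°C (parcel cooler than environment)

Parcel:
  Dry to 4000 m: -9.6 × 3.3 km = -31.68°C, so T = -7.78°C.
Environment:
  Environment to 4000 m: -6.5 × 3.3 km = -21.45°C, so T = 2.45°C.
T_parcel − T_env = -7.78 − 2.45 = -10.23°C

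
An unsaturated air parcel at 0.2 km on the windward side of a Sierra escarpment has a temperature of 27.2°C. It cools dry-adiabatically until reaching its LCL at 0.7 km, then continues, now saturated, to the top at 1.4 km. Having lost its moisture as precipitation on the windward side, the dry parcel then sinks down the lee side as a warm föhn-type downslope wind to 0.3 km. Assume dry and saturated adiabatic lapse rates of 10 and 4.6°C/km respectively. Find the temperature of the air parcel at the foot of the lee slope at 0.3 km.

29.98°C

200 → 700 m (dry, 10°C/km): ΔT = -10 × 0.5 = -5°C → T = 22.2°C
700 → 1400 m (saturated, 4.6°C/km): ΔT = -4.6 × 0.7 = -3.22°C → T = 18.98°C
1400 → 300 m (dry descent, 10°C/km): ΔT = +10 × 1.1 = +11°C → T = 29.98°C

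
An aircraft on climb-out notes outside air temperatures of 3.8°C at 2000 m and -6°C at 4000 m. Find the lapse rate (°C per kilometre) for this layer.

Γ = −ΔT/Δz = (3.8 − (-6)) / (4000 − 2000) m
  = 9.8°C / 2 km = 4.9°C/km

4.9°C/km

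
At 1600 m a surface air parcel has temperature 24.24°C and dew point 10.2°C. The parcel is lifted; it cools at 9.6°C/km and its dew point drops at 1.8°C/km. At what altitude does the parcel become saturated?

T and T_d converge at 9.6 − 1.8 = 7.8°C per km
Height above start = (24.24 − 10.2) / 7.8 = 1.8 km
LCL altitude = 1600 m + 1800 m = 3400 m

3400 m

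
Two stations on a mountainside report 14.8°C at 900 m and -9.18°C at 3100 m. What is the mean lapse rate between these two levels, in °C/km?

10.9°C/km

Γ = −ΔT/Δz = (14.8 − (-9.18)) / (3100 − 900) m
  = 23.98°C / 2.2 km = 10.9°C/km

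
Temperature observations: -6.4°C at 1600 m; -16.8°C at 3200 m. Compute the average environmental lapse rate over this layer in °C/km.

6.5°C/km

Γ = −ΔT/Δz = (-6.4 − (-16.8)) / (3200 − 1600) m
  = 10.4°C / 1.6 km = 6.5°C/km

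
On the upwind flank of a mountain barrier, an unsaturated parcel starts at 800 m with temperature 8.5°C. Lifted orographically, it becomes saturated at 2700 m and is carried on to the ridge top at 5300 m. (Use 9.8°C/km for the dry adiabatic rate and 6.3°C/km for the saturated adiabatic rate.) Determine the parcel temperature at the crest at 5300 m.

-26.5°C

From 800 m to 2700 m (dry): cools by 9.8 × 1.9 = 18.62°C, giving -10.12°C.
From 2700 m to 5300 m (saturated): cools by 6.3 × 2.6 = 16.38°C, giving -26.5°C.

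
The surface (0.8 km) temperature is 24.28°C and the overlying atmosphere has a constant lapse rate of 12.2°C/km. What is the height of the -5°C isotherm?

3.2 km

Height above start = (24.28 − (-5)) / 12.2 = 2.4 km
Altitude = 800 m + 2400 m = 3200 m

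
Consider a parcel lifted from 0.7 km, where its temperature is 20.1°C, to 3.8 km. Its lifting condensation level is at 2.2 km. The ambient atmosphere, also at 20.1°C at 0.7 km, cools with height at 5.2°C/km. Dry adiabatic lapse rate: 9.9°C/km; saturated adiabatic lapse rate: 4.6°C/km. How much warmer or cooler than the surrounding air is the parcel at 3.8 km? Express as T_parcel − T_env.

-6.09°C (parcel cooler than environment)

Parcel:
  700 → 2200 m (dry, 9.9°C/km): ΔT = -9.9 × 1.5 = -14.85°C → T = 5.25°C
  2200 → 3800 m (saturated, 4.6°C/km): ΔT = -4.6 × 1.6 = -7.36°C → T = -2.11°C
Environment:
  700 → 3800 m (environment, 5.2°C/km): ΔT = -5.2 × 3.1 = -16.12°C → T = 3.98°C
T_parcel − T_env = -2.11 − 3.98 = -6.09°C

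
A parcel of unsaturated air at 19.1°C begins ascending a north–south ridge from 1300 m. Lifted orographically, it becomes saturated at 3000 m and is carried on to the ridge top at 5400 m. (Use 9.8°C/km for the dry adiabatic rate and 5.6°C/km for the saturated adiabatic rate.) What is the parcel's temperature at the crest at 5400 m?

-11°C

From 1300 m to 3000 m (dry): cools by 9.8 × 1.7 = 16.66°C, giving 2.44°C.
From 3000 m to 5400 m (saturated): cools by 5.6 × 2.4 = 13.44°C, giving -11°C.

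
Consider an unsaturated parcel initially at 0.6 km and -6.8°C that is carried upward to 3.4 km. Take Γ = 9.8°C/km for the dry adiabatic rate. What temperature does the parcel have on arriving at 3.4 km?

Dry adiabatic to 3400 m: -9.8 × 2.8 km = -27.44°C, so T = -34.24°C.

-34.24°C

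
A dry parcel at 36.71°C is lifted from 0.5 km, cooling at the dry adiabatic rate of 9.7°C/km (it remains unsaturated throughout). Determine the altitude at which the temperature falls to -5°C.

Height above start = (36.71 − (-5)) / 9.7 = 4.3 km
Altitude = 500 m + 4300 m = 4800 m

4.8 km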